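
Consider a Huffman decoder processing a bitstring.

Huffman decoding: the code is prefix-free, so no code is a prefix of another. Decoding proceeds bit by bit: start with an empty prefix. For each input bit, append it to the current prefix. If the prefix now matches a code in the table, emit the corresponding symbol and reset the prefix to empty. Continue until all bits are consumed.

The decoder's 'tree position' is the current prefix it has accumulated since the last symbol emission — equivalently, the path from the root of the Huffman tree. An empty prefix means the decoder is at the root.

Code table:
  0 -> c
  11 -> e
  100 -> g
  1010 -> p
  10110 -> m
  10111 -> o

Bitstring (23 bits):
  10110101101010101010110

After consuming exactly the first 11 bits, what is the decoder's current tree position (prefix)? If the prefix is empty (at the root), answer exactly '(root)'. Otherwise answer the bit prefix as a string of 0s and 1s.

Bit 0: prefix='1' (no match yet)
Bit 1: prefix='10' (no match yet)
Bit 2: prefix='101' (no match yet)
Bit 3: prefix='1011' (no match yet)
Bit 4: prefix='10110' -> emit 'm', reset
Bit 5: prefix='1' (no match yet)
Bit 6: prefix='10' (no match yet)
Bit 7: prefix='101' (no match yet)
Bit 8: prefix='1011' (no match yet)
Bit 9: prefix='10110' -> emit 'm', reset
Bit 10: prefix='1' (no match yet)

Answer: 1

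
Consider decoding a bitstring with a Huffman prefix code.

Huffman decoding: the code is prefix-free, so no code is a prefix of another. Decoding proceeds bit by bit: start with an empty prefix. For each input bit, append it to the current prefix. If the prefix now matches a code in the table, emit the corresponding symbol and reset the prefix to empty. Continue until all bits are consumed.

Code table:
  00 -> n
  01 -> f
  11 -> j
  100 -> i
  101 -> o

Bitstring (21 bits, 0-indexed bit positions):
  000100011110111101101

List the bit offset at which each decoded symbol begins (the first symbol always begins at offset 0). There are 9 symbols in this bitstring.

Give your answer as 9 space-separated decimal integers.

Answer: 0 2 4 6 8 10 13 15 18

Derivation:
Bit 0: prefix='0' (no match yet)
Bit 1: prefix='00' -> emit 'n', reset
Bit 2: prefix='0' (no match yet)
Bit 3: prefix='01' -> emit 'f', reset
Bit 4: prefix='0' (no match yet)
Bit 5: prefix='00' -> emit 'n', reset
Bit 6: prefix='0' (no match yet)
Bit 7: prefix='01' -> emit 'f', reset
Bit 8: prefix='1' (no match yet)
Bit 9: prefix='11' -> emit 'j', reset
Bit 10: prefix='1' (no match yet)
Bit 11: prefix='10' (no match yet)
Bit 12: prefix='101' -> emit 'o', reset
Bit 13: prefix='1' (no match yet)
Bit 14: prefix='11' -> emit 'j', reset
Bit 15: prefix='1' (no match yet)
Bit 16: prefix='10' (no match yet)
Bit 17: prefix='101' -> emit 'o', reset
Bit 18: prefix='1' (no match yet)
Bit 19: prefix='10' (no match yet)
Bit 20: prefix='101' -> emit 'o', reset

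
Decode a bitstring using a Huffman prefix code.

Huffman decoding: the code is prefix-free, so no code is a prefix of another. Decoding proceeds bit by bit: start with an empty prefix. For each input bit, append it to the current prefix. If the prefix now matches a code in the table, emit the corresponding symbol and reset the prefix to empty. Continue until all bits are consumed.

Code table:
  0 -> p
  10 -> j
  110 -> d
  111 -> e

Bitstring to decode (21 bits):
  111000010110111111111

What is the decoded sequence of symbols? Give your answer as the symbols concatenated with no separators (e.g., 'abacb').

Bit 0: prefix='1' (no match yet)
Bit 1: prefix='11' (no match yet)
Bit 2: prefix='111' -> emit 'e', reset
Bit 3: prefix='0' -> emit 'p', reset
Bit 4: prefix='0' -> emit 'p', reset
Bit 5: prefix='0' -> emit 'p', reset
Bit 6: prefix='0' -> emit 'p', reset
Bit 7: prefix='1' (no match yet)
Bit 8: prefix='10' -> emit 'j', reset
Bit 9: prefix='1' (no match yet)
Bit 10: prefix='11' (no match yet)
Bit 11: prefix='110' -> emit 'd', reset
Bit 12: prefix='1' (no match yet)
Bit 13: prefix='11' (no match yet)
Bit 14: prefix='111' -> emit 'e', reset
Bit 15: prefix='1' (no match yet)
Bit 16: prefix='11' (no match yet)
Bit 17: prefix='111' -> emit 'e', reset
Bit 18: prefix='1' (no match yet)
Bit 19: prefix='11' (no match yet)
Bit 20: prefix='111' -> emit 'e', reset

Answer: eppppjdeee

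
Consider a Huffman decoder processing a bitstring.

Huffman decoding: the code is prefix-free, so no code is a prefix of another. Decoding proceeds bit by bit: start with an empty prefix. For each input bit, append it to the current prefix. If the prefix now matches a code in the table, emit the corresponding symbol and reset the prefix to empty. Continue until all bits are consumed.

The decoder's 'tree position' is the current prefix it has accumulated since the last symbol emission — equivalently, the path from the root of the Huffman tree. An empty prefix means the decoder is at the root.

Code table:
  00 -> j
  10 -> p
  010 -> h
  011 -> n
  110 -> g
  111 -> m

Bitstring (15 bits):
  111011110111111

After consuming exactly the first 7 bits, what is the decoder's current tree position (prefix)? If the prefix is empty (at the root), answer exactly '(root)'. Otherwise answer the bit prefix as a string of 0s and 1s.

Answer: 1

Derivation:
Bit 0: prefix='1' (no match yet)
Bit 1: prefix='11' (no match yet)
Bit 2: prefix='111' -> emit 'm', reset
Bit 3: prefix='0' (no match yet)
Bit 4: prefix='01' (no match yet)
Bit 5: prefix='011' -> emit 'n', reset
Bit 6: prefix='1' (no match yet)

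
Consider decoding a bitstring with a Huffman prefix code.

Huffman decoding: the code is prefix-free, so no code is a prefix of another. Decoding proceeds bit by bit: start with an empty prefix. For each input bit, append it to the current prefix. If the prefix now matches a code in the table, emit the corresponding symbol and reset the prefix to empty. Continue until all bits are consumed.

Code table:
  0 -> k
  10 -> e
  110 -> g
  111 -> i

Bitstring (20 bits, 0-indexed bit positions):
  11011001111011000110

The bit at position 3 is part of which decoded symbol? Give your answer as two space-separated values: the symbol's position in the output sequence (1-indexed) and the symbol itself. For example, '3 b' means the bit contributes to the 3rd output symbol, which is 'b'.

Bit 0: prefix='1' (no match yet)
Bit 1: prefix='11' (no match yet)
Bit 2: prefix='110' -> emit 'g', reset
Bit 3: prefix='1' (no match yet)
Bit 4: prefix='11' (no match yet)
Bit 5: prefix='110' -> emit 'g', reset
Bit 6: prefix='0' -> emit 'k', reset
Bit 7: prefix='1' (no match yet)

Answer: 2 g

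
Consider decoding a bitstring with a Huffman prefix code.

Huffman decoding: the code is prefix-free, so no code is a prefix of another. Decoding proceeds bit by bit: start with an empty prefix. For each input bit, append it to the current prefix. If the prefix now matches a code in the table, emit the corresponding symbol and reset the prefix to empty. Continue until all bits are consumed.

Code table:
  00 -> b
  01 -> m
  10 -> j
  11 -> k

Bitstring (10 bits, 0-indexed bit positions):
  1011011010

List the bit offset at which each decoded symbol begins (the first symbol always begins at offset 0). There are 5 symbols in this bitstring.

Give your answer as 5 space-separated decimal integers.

Bit 0: prefix='1' (no match yet)
Bit 1: prefix='10' -> emit 'j', reset
Bit 2: prefix='1' (no match yet)
Bit 3: prefix='11' -> emit 'k', reset
Bit 4: prefix='0' (no match yet)
Bit 5: prefix='01' -> emit 'm', reset
Bit 6: prefix='1' (no match yet)
Bit 7: prefix='10' -> emit 'j', reset
Bit 8: prefix='1' (no match yet)
Bit 9: prefix='10' -> emit 'j', reset

Answer: 0 2 4 6 8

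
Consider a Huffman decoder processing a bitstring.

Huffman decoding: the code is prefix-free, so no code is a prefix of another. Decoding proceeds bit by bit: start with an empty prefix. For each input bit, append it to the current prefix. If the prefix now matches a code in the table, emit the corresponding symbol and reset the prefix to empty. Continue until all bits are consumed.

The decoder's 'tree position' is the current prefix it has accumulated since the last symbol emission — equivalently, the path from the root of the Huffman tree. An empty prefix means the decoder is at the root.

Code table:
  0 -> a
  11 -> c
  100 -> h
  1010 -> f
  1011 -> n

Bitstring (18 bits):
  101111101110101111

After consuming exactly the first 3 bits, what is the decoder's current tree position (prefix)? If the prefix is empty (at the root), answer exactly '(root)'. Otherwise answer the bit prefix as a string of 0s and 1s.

Bit 0: prefix='1' (no match yet)
Bit 1: prefix='10' (no match yet)
Bit 2: prefix='101' (no match yet)

Answer: 101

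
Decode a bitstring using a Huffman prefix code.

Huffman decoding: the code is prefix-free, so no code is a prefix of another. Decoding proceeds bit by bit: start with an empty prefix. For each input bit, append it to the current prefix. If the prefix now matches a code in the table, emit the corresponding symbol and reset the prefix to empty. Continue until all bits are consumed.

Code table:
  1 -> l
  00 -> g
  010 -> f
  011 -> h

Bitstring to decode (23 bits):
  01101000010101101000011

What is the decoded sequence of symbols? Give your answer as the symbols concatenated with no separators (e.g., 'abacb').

Bit 0: prefix='0' (no match yet)
Bit 1: prefix='01' (no match yet)
Bit 2: prefix='011' -> emit 'h', reset
Bit 3: prefix='0' (no match yet)
Bit 4: prefix='01' (no match yet)
Bit 5: prefix='010' -> emit 'f', reset
Bit 6: prefix='0' (no match yet)
Bit 7: prefix='00' -> emit 'g', reset
Bit 8: prefix='0' (no match yet)
Bit 9: prefix='01' (no match yet)
Bit 10: prefix='010' -> emit 'f', reset
Bit 11: prefix='1' -> emit 'l', reset
Bit 12: prefix='0' (no match yet)
Bit 13: prefix='01' (no match yet)
Bit 14: prefix='011' -> emit 'h', reset
Bit 15: prefix='0' (no match yet)
Bit 16: prefix='01' (no match yet)
Bit 17: prefix='010' -> emit 'f', reset
Bit 18: prefix='0' (no match yet)
Bit 19: prefix='00' -> emit 'g', reset
Bit 20: prefix='0' (no match yet)
Bit 21: prefix='01' (no match yet)
Bit 22: prefix='011' -> emit 'h', reset

Answer: hfgflhfgh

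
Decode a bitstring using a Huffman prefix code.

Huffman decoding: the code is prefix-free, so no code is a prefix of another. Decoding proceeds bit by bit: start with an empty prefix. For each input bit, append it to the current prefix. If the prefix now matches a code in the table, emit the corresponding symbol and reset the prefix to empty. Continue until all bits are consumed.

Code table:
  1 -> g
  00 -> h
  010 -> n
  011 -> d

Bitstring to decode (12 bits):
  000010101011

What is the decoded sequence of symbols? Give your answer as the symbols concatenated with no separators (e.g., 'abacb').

Answer: hhgngd

Derivation:
Bit 0: prefix='0' (no match yet)
Bit 1: prefix='00' -> emit 'h', reset
Bit 2: prefix='0' (no match yet)
Bit 3: prefix='00' -> emit 'h', reset
Bit 4: prefix='1' -> emit 'g', reset
Bit 5: prefix='0' (no match yet)
Bit 6: prefix='01' (no match yet)
Bit 7: prefix='010' -> emit 'n', reset
Bit 8: prefix='1' -> emit 'g', reset
Bit 9: prefix='0' (no match yet)
Bit 10: prefix='01' (no match yet)
Bit 11: prefix='011' -> emit 'd', reset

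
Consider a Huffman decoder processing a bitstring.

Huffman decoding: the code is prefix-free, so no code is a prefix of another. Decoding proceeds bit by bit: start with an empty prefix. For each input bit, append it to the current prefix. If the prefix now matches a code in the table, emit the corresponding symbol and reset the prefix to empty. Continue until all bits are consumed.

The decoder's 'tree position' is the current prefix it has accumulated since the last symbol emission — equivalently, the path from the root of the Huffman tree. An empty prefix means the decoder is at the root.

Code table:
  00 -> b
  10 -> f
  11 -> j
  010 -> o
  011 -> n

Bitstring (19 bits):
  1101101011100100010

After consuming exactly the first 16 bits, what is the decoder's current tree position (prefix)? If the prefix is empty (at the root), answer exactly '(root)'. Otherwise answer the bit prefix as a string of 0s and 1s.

Bit 0: prefix='1' (no match yet)
Bit 1: prefix='11' -> emit 'j', reset
Bit 2: prefix='0' (no match yet)
Bit 3: prefix='01' (no match yet)
Bit 4: prefix='011' -> emit 'n', reset
Bit 5: prefix='0' (no match yet)
Bit 6: prefix='01' (no match yet)
Bit 7: prefix='010' -> emit 'o', reset
Bit 8: prefix='1' (no match yet)
Bit 9: prefix='11' -> emit 'j', reset
Bit 10: prefix='1' (no match yet)
Bit 11: prefix='10' -> emit 'f', reset
Bit 12: prefix='0' (no match yet)
Bit 13: prefix='01' (no match yet)
Bit 14: prefix='010' -> emit 'o', reset
Bit 15: prefix='0' (no match yet)

Answer: 0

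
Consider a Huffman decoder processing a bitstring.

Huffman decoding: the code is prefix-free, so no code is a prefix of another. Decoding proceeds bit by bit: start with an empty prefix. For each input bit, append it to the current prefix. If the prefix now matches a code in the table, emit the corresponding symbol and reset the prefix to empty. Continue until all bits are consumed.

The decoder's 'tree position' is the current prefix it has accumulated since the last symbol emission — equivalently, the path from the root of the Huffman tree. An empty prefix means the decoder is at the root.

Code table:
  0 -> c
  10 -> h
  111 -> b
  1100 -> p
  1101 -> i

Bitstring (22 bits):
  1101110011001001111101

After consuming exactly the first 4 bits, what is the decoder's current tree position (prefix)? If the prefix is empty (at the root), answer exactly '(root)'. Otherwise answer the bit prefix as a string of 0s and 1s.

Answer: (root)

Derivation:
Bit 0: prefix='1' (no match yet)
Bit 1: prefix='11' (no match yet)
Bit 2: prefix='110' (no match yet)
Bit 3: prefix='1101' -> emit 'i', reset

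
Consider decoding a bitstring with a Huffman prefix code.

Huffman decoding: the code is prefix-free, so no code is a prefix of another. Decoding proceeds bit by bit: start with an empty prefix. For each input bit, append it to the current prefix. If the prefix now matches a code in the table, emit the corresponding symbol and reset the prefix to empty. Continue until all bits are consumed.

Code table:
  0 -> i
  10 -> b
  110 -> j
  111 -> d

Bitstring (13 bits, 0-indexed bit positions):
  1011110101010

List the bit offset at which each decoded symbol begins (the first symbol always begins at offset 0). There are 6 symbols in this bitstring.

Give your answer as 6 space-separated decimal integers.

Answer: 0 2 5 7 9 11

Derivation:
Bit 0: prefix='1' (no match yet)
Bit 1: prefix='10' -> emit 'b', reset
Bit 2: prefix='1' (no match yet)
Bit 3: prefix='11' (no match yet)
Bit 4: prefix='111' -> emit 'd', reset
Bit 5: prefix='1' (no match yet)
Bit 6: prefix='10' -> emit 'b', reset
Bit 7: prefix='1' (no match yet)
Bit 8: prefix='10' -> emit 'b', reset
Bit 9: prefix='1' (no match yet)
Bit 10: prefix='10' -> emit 'b', reset
Bit 11: prefix='1' (no match yet)
Bit 12: prefix='10' -> emit 'b', reset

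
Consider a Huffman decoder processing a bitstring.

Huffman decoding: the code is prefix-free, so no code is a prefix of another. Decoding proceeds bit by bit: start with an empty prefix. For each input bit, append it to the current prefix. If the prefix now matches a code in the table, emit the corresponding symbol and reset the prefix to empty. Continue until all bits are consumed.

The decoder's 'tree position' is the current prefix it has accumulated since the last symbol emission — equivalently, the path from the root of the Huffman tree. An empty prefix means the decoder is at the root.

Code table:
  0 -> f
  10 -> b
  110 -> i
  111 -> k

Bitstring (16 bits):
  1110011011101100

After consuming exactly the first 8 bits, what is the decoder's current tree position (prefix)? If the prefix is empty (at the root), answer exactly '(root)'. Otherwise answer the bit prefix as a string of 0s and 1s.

Answer: (root)

Derivation:
Bit 0: prefix='1' (no match yet)
Bit 1: prefix='11' (no match yet)
Bit 2: prefix='111' -> emit 'k', reset
Bit 3: prefix='0' -> emit 'f', reset
Bit 4: prefix='0' -> emit 'f', reset
Bit 5: prefix='1' (no match yet)
Bit 6: prefix='11' (no match yet)
Bit 7: prefix='110' -> emit 'i', reset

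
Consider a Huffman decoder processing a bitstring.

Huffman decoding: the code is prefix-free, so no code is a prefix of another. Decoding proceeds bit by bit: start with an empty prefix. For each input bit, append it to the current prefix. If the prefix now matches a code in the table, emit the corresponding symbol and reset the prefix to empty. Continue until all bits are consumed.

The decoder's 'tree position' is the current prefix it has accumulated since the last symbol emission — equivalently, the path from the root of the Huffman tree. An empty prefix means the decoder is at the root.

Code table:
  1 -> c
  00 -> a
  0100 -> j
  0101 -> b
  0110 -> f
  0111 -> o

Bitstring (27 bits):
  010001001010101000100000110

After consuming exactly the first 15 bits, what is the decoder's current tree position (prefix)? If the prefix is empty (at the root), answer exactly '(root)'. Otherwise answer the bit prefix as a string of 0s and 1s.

Bit 0: prefix='0' (no match yet)
Bit 1: prefix='01' (no match yet)
Bit 2: prefix='010' (no match yet)
Bit 3: prefix='0100' -> emit 'j', reset
Bit 4: prefix='0' (no match yet)
Bit 5: prefix='01' (no match yet)
Bit 6: prefix='010' (no match yet)
Bit 7: prefix='0100' -> emit 'j', reset
Bit 8: prefix='1' -> emit 'c', reset
Bit 9: prefix='0' (no match yet)
Bit 10: prefix='01' (no match yet)
Bit 11: prefix='010' (no match yet)
Bit 12: prefix='0101' -> emit 'b', reset
Bit 13: prefix='0' (no match yet)
Bit 14: prefix='01' (no match yet)

Answer: 01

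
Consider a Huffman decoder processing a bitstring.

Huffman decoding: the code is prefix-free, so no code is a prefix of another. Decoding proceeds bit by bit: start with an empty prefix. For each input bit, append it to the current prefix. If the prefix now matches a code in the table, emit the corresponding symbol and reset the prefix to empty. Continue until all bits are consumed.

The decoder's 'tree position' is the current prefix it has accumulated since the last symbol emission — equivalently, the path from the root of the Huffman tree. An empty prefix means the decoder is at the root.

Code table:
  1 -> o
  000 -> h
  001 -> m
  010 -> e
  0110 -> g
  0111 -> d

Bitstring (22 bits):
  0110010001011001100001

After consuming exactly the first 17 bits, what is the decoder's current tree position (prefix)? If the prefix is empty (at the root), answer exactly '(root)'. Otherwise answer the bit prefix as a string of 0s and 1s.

Bit 0: prefix='0' (no match yet)
Bit 1: prefix='01' (no match yet)
Bit 2: prefix='011' (no match yet)
Bit 3: prefix='0110' -> emit 'g', reset
Bit 4: prefix='0' (no match yet)
Bit 5: prefix='01' (no match yet)
Bit 6: prefix='010' -> emit 'e', reset
Bit 7: prefix='0' (no match yet)
Bit 8: prefix='00' (no match yet)
Bit 9: prefix='001' -> emit 'm', reset
Bit 10: prefix='0' (no match yet)
Bit 11: prefix='01' (no match yet)
Bit 12: prefix='011' (no match yet)
Bit 13: prefix='0110' -> emit 'g', reset
Bit 14: prefix='0' (no match yet)
Bit 15: prefix='01' (no match yet)
Bit 16: prefix='011' (no match yet)

Answer: 011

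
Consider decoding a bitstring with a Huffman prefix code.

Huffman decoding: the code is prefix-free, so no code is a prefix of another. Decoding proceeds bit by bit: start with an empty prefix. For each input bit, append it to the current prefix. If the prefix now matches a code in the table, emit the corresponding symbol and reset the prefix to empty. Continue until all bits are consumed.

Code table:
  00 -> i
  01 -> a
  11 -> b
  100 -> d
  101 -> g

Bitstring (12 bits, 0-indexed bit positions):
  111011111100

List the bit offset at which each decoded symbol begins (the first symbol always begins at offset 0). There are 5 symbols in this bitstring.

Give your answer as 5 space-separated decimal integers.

Answer: 0 2 5 7 9

Derivation:
Bit 0: prefix='1' (no match yet)
Bit 1: prefix='11' -> emit 'b', reset
Bit 2: prefix='1' (no match yet)
Bit 3: prefix='10' (no match yet)
Bit 4: prefix='101' -> emit 'g', reset
Bit 5: prefix='1' (no match yet)
Bit 6: prefix='11' -> emit 'b', reset
Bit 7: prefix='1' (no match yet)
Bit 8: prefix='11' -> emit 'b', reset
Bit 9: prefix='1' (no match yet)
Bit 10: prefix='10' (no match yet)
Bit 11: prefix='100' -> emit 'd', reset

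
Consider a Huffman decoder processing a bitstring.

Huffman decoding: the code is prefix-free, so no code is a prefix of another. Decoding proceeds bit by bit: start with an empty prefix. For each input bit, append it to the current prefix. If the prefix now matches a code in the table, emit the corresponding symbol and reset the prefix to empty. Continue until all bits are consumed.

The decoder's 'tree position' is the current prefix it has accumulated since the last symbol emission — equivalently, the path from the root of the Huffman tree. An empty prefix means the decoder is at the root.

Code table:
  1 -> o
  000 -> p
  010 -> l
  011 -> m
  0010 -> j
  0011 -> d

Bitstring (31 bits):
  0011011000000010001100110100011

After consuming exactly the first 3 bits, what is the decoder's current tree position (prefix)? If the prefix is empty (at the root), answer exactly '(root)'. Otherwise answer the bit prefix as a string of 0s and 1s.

Answer: 001

Derivation:
Bit 0: prefix='0' (no match yet)
Bit 1: prefix='00' (no match yet)
Bit 2: prefix='001' (no match yet)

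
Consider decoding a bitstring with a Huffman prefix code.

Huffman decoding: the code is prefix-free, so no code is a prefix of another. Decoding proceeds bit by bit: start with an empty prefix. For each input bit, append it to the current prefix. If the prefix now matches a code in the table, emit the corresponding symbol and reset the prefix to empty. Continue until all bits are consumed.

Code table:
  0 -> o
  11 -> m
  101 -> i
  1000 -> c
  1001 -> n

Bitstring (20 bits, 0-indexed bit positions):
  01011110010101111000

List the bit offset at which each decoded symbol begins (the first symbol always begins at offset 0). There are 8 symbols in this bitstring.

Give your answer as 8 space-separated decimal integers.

Bit 0: prefix='0' -> emit 'o', reset
Bit 1: prefix='1' (no match yet)
Bit 2: prefix='10' (no match yet)
Bit 3: prefix='101' -> emit 'i', reset
Bit 4: prefix='1' (no match yet)
Bit 5: prefix='11' -> emit 'm', reset
Bit 6: prefix='1' (no match yet)
Bit 7: prefix='10' (no match yet)
Bit 8: prefix='100' (no match yet)
Bit 9: prefix='1001' -> emit 'n', reset
Bit 10: prefix='0' -> emit 'o', reset
Bit 11: prefix='1' (no match yet)
Bit 12: prefix='10' (no match yet)
Bit 13: prefix='101' -> emit 'i', reset
Bit 14: prefix='1' (no match yet)
Bit 15: prefix='11' -> emit 'm', reset
Bit 16: prefix='1' (no match yet)
Bit 17: prefix='10' (no match yet)
Bit 18: prefix='100' (no match yet)
Bit 19: prefix='1000' -> emit 'c', reset

Answer: 0 1 4 6 10 11 14 16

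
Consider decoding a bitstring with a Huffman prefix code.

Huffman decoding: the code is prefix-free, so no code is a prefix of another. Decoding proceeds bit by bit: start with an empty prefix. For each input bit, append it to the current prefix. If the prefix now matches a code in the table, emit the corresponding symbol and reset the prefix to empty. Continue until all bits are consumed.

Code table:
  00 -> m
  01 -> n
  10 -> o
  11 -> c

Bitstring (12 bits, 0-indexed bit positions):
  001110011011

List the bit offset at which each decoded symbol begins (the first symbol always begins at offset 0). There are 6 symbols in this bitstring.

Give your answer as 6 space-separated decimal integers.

Answer: 0 2 4 6 8 10

Derivation:
Bit 0: prefix='0' (no match yet)
Bit 1: prefix='00' -> emit 'm', reset
Bit 2: prefix='1' (no match yet)
Bit 3: prefix='11' -> emit 'c', reset
Bit 4: prefix='1' (no match yet)
Bit 5: prefix='10' -> emit 'o', reset
Bit 6: prefix='0' (no match yet)
Bit 7: prefix='01' -> emit 'n', reset
Bit 8: prefix='1' (no match yet)
Bit 9: prefix='10' -> emit 'o', reset
Bit 10: prefix='1' (no match yet)
Bit 11: prefix='11' -> emit 'c', reset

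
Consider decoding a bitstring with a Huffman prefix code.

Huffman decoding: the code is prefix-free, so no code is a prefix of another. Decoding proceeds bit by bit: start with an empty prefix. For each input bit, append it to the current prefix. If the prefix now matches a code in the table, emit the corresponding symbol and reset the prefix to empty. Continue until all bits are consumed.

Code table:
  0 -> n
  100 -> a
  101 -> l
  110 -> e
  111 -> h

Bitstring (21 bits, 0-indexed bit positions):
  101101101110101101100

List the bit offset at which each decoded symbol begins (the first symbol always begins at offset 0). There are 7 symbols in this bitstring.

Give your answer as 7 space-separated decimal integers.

Answer: 0 3 6 9 12 15 18

Derivation:
Bit 0: prefix='1' (no match yet)
Bit 1: prefix='10' (no match yet)
Bit 2: prefix='101' -> emit 'l', reset
Bit 3: prefix='1' (no match yet)
Bit 4: prefix='10' (no match yet)
Bit 5: prefix='101' -> emit 'l', reset
Bit 6: prefix='1' (no match yet)
Bit 7: prefix='10' (no match yet)
Bit 8: prefix='101' -> emit 'l', reset
Bit 9: prefix='1' (no match yet)
Bit 10: prefix='11' (no match yet)
Bit 11: prefix='110' -> emit 'e', reset
Bit 12: prefix='1' (no match yet)
Bit 13: prefix='10' (no match yet)
Bit 14: prefix='101' -> emit 'l', reset
Bit 15: prefix='1' (no match yet)
Bit 16: prefix='10' (no match yet)
Bit 17: prefix='101' -> emit 'l', reset
Bit 18: prefix='1' (no match yet)
Bit 19: prefix='10' (no match yet)
Bit 20: prefix='100' -> emit 'a', reset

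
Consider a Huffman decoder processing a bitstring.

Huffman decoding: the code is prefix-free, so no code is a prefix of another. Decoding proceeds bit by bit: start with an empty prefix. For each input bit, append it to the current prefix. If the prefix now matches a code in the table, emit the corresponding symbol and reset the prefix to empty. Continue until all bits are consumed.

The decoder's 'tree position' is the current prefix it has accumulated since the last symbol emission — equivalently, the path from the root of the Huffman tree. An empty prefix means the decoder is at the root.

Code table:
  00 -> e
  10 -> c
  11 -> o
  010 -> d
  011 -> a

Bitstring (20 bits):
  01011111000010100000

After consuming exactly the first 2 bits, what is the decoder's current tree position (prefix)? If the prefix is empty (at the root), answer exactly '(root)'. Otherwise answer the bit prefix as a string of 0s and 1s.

Bit 0: prefix='0' (no match yet)
Bit 1: prefix='01' (no match yet)

Answer: 01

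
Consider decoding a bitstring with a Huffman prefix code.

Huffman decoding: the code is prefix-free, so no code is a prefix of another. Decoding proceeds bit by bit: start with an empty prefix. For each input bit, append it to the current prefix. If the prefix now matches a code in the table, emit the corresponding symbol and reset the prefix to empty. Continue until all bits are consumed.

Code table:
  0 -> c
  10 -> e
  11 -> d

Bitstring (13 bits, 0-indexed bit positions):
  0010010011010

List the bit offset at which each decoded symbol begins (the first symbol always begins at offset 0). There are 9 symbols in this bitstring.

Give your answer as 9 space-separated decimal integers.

Bit 0: prefix='0' -> emit 'c', reset
Bit 1: prefix='0' -> emit 'c', reset
Bit 2: prefix='1' (no match yet)
Bit 3: prefix='10' -> emit 'e', reset
Bit 4: prefix='0' -> emit 'c', reset
Bit 5: prefix='1' (no match yet)
Bit 6: prefix='10' -> emit 'e', reset
Bit 7: prefix='0' -> emit 'c', reset
Bit 8: prefix='1' (no match yet)
Bit 9: prefix='11' -> emit 'd', reset
Bit 10: prefix='0' -> emit 'c', reset
Bit 11: prefix='1' (no match yet)
Bit 12: prefix='10' -> emit 'e', reset

Answer: 0 1 2 4 5 7 8 10 11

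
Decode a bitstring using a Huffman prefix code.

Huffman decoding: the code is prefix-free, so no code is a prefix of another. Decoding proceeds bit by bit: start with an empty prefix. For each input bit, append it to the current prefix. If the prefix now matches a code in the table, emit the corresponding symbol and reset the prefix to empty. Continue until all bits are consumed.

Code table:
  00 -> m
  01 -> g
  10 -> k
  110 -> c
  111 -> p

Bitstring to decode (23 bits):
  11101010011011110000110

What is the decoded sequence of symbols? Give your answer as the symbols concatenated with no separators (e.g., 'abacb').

Answer: pggmcpkmgk

Derivation:
Bit 0: prefix='1' (no match yet)
Bit 1: prefix='11' (no match yet)
Bit 2: prefix='111' -> emit 'p', reset
Bit 3: prefix='0' (no match yet)
Bit 4: prefix='01' -> emit 'g', reset
Bit 5: prefix='0' (no match yet)
Bit 6: prefix='01' -> emit 'g', reset
Bit 7: prefix='0' (no match yet)
Bit 8: prefix='00' -> emit 'm', reset
Bit 9: prefix='1' (no match yet)
Bit 10: prefix='11' (no match yet)
Bit 11: prefix='110' -> emit 'c', reset
Bit 12: prefix='1' (no match yet)
Bit 13: prefix='11' (no match yet)
Bit 14: prefix='111' -> emit 'p', reset
Bit 15: prefix='1' (no match yet)
Bit 16: prefix='10' -> emit 'k', reset
Bit 17: prefix='0' (no match yet)
Bit 18: prefix='00' -> emit 'm', reset
Bit 19: prefix='0' (no match yet)
Bit 20: prefix='01' -> emit 'g', reset
Bit 21: prefix='1' (no match yet)
Bit 22: prefix='10' -> emit 'k', reset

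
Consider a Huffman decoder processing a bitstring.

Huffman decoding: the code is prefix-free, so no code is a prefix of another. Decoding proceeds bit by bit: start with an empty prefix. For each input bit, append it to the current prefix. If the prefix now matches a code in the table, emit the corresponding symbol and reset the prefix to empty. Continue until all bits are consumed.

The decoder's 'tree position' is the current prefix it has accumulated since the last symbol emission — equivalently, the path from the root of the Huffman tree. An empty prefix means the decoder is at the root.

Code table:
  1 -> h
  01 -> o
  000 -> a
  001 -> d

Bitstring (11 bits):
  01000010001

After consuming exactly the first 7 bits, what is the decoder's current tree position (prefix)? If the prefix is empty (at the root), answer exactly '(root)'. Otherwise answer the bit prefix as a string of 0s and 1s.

Answer: (root)

Derivation:
Bit 0: prefix='0' (no match yet)
Bit 1: prefix='01' -> emit 'o', reset
Bit 2: prefix='0' (no match yet)
Bit 3: prefix='00' (no match yet)
Bit 4: prefix='000' -> emit 'a', reset
Bit 5: prefix='0' (no match yet)
Bit 6: prefix='01' -> emit 'o', reset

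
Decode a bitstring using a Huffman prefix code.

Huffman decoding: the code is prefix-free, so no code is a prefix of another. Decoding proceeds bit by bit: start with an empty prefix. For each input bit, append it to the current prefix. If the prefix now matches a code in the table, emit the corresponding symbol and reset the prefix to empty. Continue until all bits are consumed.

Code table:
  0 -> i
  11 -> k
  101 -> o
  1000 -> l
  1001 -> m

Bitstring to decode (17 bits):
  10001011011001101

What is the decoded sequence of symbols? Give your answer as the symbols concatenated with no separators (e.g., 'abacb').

Answer: loomo

Derivation:
Bit 0: prefix='1' (no match yet)
Bit 1: prefix='10' (no match yet)
Bit 2: prefix='100' (no match yet)
Bit 3: prefix='1000' -> emit 'l', reset
Bit 4: prefix='1' (no match yet)
Bit 5: prefix='10' (no match yet)
Bit 6: prefix='101' -> emit 'o', reset
Bit 7: prefix='1' (no match yet)
Bit 8: prefix='10' (no match yet)
Bit 9: prefix='101' -> emit 'o', reset
Bit 10: prefix='1' (no match yet)
Bit 11: prefix='10' (no match yet)
Bit 12: prefix='100' (no match yet)
Bit 13: prefix='1001' -> emit 'm', reset
Bit 14: prefix='1' (no match yet)
Bit 15: prefix='10' (no match yet)
Bit 16: prefix='101' -> emit 'o', reset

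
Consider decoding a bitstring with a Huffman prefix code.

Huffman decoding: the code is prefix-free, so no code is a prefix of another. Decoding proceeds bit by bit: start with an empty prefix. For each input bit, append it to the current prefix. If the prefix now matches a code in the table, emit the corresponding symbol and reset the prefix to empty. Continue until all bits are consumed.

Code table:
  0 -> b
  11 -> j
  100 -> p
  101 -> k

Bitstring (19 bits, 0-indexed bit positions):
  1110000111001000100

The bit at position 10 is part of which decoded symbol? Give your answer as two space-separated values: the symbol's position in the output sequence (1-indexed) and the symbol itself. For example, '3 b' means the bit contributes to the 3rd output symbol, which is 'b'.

Bit 0: prefix='1' (no match yet)
Bit 1: prefix='11' -> emit 'j', reset
Bit 2: prefix='1' (no match yet)
Bit 3: prefix='10' (no match yet)
Bit 4: prefix='100' -> emit 'p', reset
Bit 5: prefix='0' -> emit 'b', reset
Bit 6: prefix='0' -> emit 'b', reset
Bit 7: prefix='1' (no match yet)
Bit 8: prefix='11' -> emit 'j', reset
Bit 9: prefix='1' (no match yet)
Bit 10: prefix='10' (no match yet)
Bit 11: prefix='100' -> emit 'p', reset
Bit 12: prefix='1' (no match yet)
Bit 13: prefix='10' (no match yet)
Bit 14: prefix='100' -> emit 'p', reset

Answer: 6 p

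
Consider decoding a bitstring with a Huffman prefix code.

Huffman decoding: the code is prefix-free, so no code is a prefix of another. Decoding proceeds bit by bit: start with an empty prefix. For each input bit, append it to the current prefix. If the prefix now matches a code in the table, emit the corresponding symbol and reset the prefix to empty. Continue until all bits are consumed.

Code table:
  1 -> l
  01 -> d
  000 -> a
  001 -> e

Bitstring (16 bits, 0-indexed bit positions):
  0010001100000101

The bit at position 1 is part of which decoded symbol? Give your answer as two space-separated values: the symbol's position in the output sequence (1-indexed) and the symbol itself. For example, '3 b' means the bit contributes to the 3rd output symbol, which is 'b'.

Bit 0: prefix='0' (no match yet)
Bit 1: prefix='00' (no match yet)
Bit 2: prefix='001' -> emit 'e', reset
Bit 3: prefix='0' (no match yet)
Bit 4: prefix='00' (no match yet)
Bit 5: prefix='000' -> emit 'a', reset

Answer: 1 e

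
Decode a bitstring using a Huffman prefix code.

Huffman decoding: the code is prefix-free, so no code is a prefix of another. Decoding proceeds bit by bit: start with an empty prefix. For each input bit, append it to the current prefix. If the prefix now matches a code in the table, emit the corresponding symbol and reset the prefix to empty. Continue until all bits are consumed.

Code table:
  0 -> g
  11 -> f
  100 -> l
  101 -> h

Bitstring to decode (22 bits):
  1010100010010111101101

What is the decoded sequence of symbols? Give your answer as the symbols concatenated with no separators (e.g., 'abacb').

Answer: hglglhfhh

Derivation:
Bit 0: prefix='1' (no match yet)
Bit 1: prefix='10' (no match yet)
Bit 2: prefix='101' -> emit 'h', reset
Bit 3: prefix='0' -> emit 'g', reset
Bit 4: prefix='1' (no match yet)
Bit 5: prefix='10' (no match yet)
Bit 6: prefix='100' -> emit 'l', reset
Bit 7: prefix='0' -> emit 'g', reset
Bit 8: prefix='1' (no match yet)
Bit 9: prefix='10' (no match yet)
Bit 10: prefix='100' -> emit 'l', reset
Bit 11: prefix='1' (no match yet)
Bit 12: prefix='10' (no match yet)
Bit 13: prefix='101' -> emit 'h', reset
Bit 14: prefix='1' (no match yet)
Bit 15: prefix='11' -> emit 'f', reset
Bit 16: prefix='1' (no match yet)
Bit 17: prefix='10' (no match yet)
Bit 18: prefix='101' -> emit 'h', reset
Bit 19: prefix='1' (no match yet)
Bit 20: prefix='10' (no match yet)
Bit 21: prefix='101' -> emit 'h', reset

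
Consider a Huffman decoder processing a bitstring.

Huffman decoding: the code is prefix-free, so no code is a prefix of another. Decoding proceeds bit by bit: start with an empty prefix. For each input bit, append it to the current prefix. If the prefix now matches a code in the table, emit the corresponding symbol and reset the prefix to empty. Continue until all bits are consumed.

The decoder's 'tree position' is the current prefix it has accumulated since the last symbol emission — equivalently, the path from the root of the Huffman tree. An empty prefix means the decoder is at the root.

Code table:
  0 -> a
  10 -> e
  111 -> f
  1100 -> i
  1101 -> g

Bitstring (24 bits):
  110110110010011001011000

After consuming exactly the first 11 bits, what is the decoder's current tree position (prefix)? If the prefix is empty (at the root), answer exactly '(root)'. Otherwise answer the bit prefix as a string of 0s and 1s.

Bit 0: prefix='1' (no match yet)
Bit 1: prefix='11' (no match yet)
Bit 2: prefix='110' (no match yet)
Bit 3: prefix='1101' -> emit 'g', reset
Bit 4: prefix='1' (no match yet)
Bit 5: prefix='10' -> emit 'e', reset
Bit 6: prefix='1' (no match yet)
Bit 7: prefix='11' (no match yet)
Bit 8: prefix='110' (no match yet)
Bit 9: prefix='1100' -> emit 'i', reset
Bit 10: prefix='1' (no match yet)

Answer: 1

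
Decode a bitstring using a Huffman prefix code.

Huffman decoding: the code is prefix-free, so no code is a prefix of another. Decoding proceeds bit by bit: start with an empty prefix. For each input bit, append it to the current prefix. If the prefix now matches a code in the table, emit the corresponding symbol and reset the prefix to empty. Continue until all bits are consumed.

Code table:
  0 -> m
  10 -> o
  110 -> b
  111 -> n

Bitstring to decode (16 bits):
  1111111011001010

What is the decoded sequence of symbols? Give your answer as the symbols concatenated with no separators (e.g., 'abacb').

Answer: nnobmoo

Derivation:
Bit 0: prefix='1' (no match yet)
Bit 1: prefix='11' (no match yet)
Bit 2: prefix='111' -> emit 'n', reset
Bit 3: prefix='1' (no match yet)
Bit 4: prefix='11' (no match yet)
Bit 5: prefix='111' -> emit 'n', reset
Bit 6: prefix='1' (no match yet)
Bit 7: prefix='10' -> emit 'o', reset
Bit 8: prefix='1' (no match yet)
Bit 9: prefix='11' (no match yet)
Bit 10: prefix='110' -> emit 'b', reset
Bit 11: prefix='0' -> emit 'm', reset
Bit 12: prefix='1' (no match yet)
Bit 13: prefix='10' -> emit 'o', reset
Bit 14: prefix='1' (no match yet)
Bit 15: prefix='10' -> emit 'o', reset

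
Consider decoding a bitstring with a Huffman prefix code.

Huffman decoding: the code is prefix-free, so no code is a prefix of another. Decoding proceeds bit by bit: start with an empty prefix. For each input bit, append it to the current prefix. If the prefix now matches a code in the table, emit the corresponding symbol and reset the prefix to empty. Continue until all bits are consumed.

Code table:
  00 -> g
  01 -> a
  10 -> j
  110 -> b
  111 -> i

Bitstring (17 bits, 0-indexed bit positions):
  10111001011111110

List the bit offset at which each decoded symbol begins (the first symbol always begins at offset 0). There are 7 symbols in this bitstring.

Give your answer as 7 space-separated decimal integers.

Answer: 0 2 5 7 9 12 15

Derivation:
Bit 0: prefix='1' (no match yet)
Bit 1: prefix='10' -> emit 'j', reset
Bit 2: prefix='1' (no match yet)
Bit 3: prefix='11' (no match yet)
Bit 4: prefix='111' -> emit 'i', reset
Bit 5: prefix='0' (no match yet)
Bit 6: prefix='00' -> emit 'g', reset
Bit 7: prefix='1' (no match yet)
Bit 8: prefix='10' -> emit 'j', reset
Bit 9: prefix='1' (no match yet)
Bit 10: prefix='11' (no match yet)
Bit 11: prefix='111' -> emit 'i', reset
Bit 12: prefix='1' (no match yet)
Bit 13: prefix='11' (no match yet)
Bit 14: prefix='111' -> emit 'i', reset
Bit 15: prefix='1' (no match yet)
Bit 16: prefix='10' -> emit 'j', reset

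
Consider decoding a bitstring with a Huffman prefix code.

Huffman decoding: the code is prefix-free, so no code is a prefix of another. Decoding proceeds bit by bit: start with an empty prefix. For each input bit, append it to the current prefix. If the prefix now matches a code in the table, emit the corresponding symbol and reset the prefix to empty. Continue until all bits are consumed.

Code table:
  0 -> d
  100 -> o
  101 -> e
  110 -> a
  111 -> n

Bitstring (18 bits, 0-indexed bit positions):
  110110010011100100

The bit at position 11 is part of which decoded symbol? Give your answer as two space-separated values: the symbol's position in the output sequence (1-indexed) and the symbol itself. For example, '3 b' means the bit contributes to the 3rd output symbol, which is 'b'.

Bit 0: prefix='1' (no match yet)
Bit 1: prefix='11' (no match yet)
Bit 2: prefix='110' -> emit 'a', reset
Bit 3: prefix='1' (no match yet)
Bit 4: prefix='11' (no match yet)
Bit 5: prefix='110' -> emit 'a', reset
Bit 6: prefix='0' -> emit 'd', reset
Bit 7: prefix='1' (no match yet)
Bit 8: prefix='10' (no match yet)
Bit 9: prefix='100' -> emit 'o', reset
Bit 10: prefix='1' (no match yet)
Bit 11: prefix='11' (no match yet)
Bit 12: prefix='111' -> emit 'n', reset
Bit 13: prefix='0' -> emit 'd', reset
Bit 14: prefix='0' -> emit 'd', reset
Bit 15: prefix='1' (no match yet)

Answer: 5 n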